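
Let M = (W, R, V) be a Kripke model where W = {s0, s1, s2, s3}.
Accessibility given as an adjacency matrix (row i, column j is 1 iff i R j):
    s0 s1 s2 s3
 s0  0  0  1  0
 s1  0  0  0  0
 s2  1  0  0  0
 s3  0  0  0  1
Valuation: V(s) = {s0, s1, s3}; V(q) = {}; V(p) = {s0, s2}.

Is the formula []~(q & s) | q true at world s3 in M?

Yes

Recall that []ψ holds at a world iff ψ holds at every accessible world, and <>ψ holds iff ψ holds at some accessible world.
At s3: []~(q & s) is true, q is false, so []~(q & s) | q is true.
  At s3: []~(q & s) requires ~(q & s) at every successor {s3}.
    At s3: ~(q & s) is true.
  So []~(q & s) is true at s3.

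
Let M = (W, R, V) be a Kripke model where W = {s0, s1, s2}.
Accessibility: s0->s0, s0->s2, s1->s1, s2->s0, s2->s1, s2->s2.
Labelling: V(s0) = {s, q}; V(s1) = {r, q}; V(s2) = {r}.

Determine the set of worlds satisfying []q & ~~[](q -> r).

s1

Recall that []ψ holds at a world iff ψ holds at every accessible world, and <>ψ holds iff ψ holds at some accessible world.
Let φ = []q & ~~[](q -> r). Evaluate φ at each world:
  s0 (successors {s0, s2}): φ is false.
  s1 (successors {s1}): φ is true.
  s2 (successors {s0, s1, s2}): φ is false.
For instance, at s2:
  At s2: []q is false, ~~[](q -> r) is false, so []q & ~~[](q -> r) is false.
    At s2: []q requires q at every successor {s0, s1, s2}.
      q fails at s2, so []q is false at s2.
    At s2: ~[](q -> r) is true, so ~~[](q -> r) is false.
      At s2: [](q -> r) is false, so ~[](q -> r) is true.
Satisfying worlds: {s1}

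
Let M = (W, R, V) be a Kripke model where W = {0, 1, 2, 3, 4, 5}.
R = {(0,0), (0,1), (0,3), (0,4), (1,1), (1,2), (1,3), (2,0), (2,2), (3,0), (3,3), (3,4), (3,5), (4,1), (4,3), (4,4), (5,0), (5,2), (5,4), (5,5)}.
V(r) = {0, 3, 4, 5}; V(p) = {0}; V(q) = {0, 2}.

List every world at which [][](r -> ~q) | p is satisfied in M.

Recall that []ψ holds at a world iff ψ holds at every accessible world, and <>ψ holds iff ψ holds at some accessible world.
Let φ = [][](r -> ~q) | p. Evaluate φ at each world:
  0 (successors {0, 1, 3, 4}): φ is true.
  1 (successors {1, 2, 3}): φ is false.
  2 (successors {0, 2}): φ is false.
  3 (successors {0, 3, 4, 5}): φ is false.
  4 (successors {1, 3, 4}): φ is false.
  5 (successors {0, 2, 4, 5}): φ is false.
For instance, at 0:
  At 0: [][](r -> ~q) is false, p is true, so [][](r -> ~q) | p is true.
    At 0: [][](r -> ~q) requires [](r -> ~q) at every successor {0, 1, 3, 4}.
      [](r -> ~q) fails at 0, so [][](r -> ~q) is false at 0.
Satisfying worlds: {0}

0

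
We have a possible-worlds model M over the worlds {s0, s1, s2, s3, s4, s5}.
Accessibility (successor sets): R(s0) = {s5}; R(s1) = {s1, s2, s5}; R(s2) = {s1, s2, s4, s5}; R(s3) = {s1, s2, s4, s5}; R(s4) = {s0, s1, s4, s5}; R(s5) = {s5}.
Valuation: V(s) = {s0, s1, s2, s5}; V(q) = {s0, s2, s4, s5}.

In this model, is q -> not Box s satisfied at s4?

Recall that Box ψ holds at a world iff ψ holds at every accessible world, and Dia ψ holds iff ψ holds at some accessible world.
At s4: q is true, not Box s is true, so q -> not Box s is true.
  At s4: Box s is false, so not Box s is true.
    At s4: Box s requires s at every successor {s0, s1, s4, s5}.
      s fails at s4, so Box s is false at s4.

Yes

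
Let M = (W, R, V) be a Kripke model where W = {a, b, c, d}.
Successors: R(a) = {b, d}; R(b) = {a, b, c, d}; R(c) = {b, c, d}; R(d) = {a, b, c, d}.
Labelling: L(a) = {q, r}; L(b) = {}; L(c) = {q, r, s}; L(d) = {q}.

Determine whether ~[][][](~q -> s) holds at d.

Recall that []ψ holds at a world iff ψ holds at every accessible world, and <>ψ holds iff ψ holds at some accessible world.
At d: [][][](~q -> s) is false, so ~[][][](~q -> s) is true.
  At d: [][][](~q -> s) requires [][](~q -> s) at every successor {a, b, c, d}.
    [][](~q -> s) fails at a, so [][][](~q -> s) is false at d.
      At a: [][](~q -> s) requires [](~q -> s) at every successor {b, d}.
        [](~q -> s) fails at b, so [][](~q -> s) is false at a.

Yes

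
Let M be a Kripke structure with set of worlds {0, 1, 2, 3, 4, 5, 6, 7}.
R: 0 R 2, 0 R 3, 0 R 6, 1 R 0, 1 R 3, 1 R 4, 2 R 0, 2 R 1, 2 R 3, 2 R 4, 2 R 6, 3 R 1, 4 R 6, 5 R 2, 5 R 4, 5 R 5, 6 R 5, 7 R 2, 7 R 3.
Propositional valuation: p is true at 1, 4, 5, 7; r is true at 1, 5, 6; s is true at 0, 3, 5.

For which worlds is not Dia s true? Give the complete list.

Recall that Dia ψ holds at a world iff ψ holds at some accessible world.
Let φ = not Dia s. Evaluate φ at each world:
  0 (successors {2, 3, 6}): φ is false.
  1 (successors {0, 3, 4}): φ is false.
  2 (successors {0, 1, 3, 4, 6}): φ is false.
  3 (successors {1}): φ is true.
  4 (successors {6}): φ is true.
  5 (successors {2, 4, 5}): φ is false.
  6 (successors {5}): φ is false.
  7 (successors {2, 3}): φ is false.
For instance, at 4:
  At 4: Dia s is false, so not Dia s is true.
    At 4: Dia s requires s at some successor in {6}.
      At 6: s is false.
    So Dia s is false at 4.
Satisfying worlds: {3, 4}

3, 4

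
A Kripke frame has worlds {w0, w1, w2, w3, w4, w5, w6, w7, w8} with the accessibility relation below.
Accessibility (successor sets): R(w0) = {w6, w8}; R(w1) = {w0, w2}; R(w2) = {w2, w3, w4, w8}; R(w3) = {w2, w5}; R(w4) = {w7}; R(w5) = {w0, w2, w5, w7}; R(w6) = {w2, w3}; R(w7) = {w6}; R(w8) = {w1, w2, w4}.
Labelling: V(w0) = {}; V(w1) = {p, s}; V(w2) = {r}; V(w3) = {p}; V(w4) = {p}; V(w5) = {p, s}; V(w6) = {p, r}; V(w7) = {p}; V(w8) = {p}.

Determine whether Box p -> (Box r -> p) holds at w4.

At w4: Box p is true, Box r -> p is true, so Box p -> (Box r -> p) is true.
  At w4: Box p requires p at every successor {w7}.
    At w7: p is true.
  So Box p is true at w4.
  At w4: Box r is false, p is true, so Box r -> p is true.
    At w4: Box r requires r at every successor {w7}.
      r fails at w7, so Box r is false at w4.

Yes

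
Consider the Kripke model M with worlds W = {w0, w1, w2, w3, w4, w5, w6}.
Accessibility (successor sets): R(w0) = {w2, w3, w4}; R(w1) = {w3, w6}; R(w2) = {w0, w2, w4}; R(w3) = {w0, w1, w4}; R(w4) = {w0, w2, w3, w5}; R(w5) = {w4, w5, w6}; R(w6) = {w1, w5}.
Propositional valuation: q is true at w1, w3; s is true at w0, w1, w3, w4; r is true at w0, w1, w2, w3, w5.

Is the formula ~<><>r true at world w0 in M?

No

At w0: <><>r is true, so ~<><>r is false.
  At w0: <><>r requires <>r at some successor in {w2, w3, w4}.
    <>r holds at w2, so <><>r is true at w0.
      At w2: <>r requires r at some successor in {w0, w2, w4}.
        r holds at w0, so <>r is true at w2.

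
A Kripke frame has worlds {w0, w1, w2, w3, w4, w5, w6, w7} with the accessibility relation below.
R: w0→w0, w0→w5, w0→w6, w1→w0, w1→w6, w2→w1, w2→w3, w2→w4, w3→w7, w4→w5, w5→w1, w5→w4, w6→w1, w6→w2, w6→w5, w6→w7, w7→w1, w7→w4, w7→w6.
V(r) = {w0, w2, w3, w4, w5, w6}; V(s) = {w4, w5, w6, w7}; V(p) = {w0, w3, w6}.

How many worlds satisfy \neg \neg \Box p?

Let φ = \neg \neg \Box p. Evaluate φ at each world:
  w0 (successors {w0, w5, w6}): φ is false.
  w1 (successors {w0, w6}): φ is true.
  w2 (successors {w1, w3, w4}): φ is false.
  w3 (successors {w7}): φ is false.
  w4 (successors {w5}): φ is false.
  w5 (successors {w1, w4}): φ is false.
  w6 (successors {w1, w2, w5, w7}): φ is false.
  w7 (successors {w1, w4, w6}): φ is false.
For instance, at w5:
  At w5: \neg \Box p is true, so \neg \neg \Box p is false.
    At w5: \Box p is false, so \neg \Box p is true.
      At w5: \Box p requires p at every successor {w1, w4}.
        p fails at w1, so \Box p is false at w5.
Satisfying worlds: {w1}

1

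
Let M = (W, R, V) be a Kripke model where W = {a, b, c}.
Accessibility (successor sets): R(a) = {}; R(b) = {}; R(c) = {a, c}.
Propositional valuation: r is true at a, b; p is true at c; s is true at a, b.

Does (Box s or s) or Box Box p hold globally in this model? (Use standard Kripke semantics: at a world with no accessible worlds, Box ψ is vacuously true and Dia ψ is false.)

No

Recall that Box ψ holds at a world iff ψ holds at every accessible world, and Dia ψ holds iff ψ holds at some accessible world.
Let φ = (Box s or s) or Box Box p. Evaluate φ at each world:
  a (successors ∅): φ is true.
  b (successors ∅): φ is true.
  c (successors {a, c}): φ is false.
Detail at c (counterexample):
  At c: Box s or s is false, Box Box p is false, so (Box s or s) or Box Box p is false.
    At c: Box s is false, s is false, so Box s or s is false.
      At c: Box s requires s at every successor {a, c}.
        s fails at c, so Box s is false at c.
    At c: Box Box p requires Box p at every successor {a, c}.
      Box p fails at c, so Box Box p is false at c.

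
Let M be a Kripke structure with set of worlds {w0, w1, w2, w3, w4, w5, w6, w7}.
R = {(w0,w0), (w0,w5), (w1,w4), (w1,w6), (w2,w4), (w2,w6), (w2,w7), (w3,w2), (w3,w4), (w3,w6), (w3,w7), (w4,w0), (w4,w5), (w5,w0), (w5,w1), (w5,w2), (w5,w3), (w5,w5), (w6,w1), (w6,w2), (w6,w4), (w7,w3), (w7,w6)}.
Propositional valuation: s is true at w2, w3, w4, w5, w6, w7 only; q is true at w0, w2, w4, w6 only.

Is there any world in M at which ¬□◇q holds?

No

Let φ = ¬□◇q. Evaluate φ at each world:
  w0 (successors {w0, w5}): φ is false.
  w1 (successors {w4, w6}): φ is false.
  w2 (successors {w4, w6, w7}): φ is false.
  w3 (successors {w2, w4, w6, w7}): φ is false.
  w4 (successors {w0, w5}): φ is false.
  w5 (successors {w0, w1, w2, w3, w5}): φ is false.
  w6 (successors {w1, w2, w4}): φ is false.
  w7 (successors {w3, w6}): φ is false.
For instance, at w1:
  At w1: □◇q is true, so ¬□◇q is false.
    At w1: □◇q requires ◇q at every successor {w4, w6}.
      At w4: ◇q is true.
      At w6: ◇q is true.
    So □◇q is true at w1.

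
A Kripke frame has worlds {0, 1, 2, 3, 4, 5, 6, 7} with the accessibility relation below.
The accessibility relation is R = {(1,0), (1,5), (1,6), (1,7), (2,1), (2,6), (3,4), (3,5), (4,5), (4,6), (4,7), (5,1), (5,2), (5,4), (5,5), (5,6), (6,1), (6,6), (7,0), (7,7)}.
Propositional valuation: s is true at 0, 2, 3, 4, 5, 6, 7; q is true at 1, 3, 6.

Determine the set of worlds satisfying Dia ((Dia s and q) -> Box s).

Let φ = Dia ((Dia s and q) -> Box s). Evaluate φ at each world:
  0 (successors ∅): φ is false.
  1 (successors {0, 5, 6, 7}): φ is true.
  2 (successors {1, 6}): φ is true.
  3 (successors {4, 5}): φ is true.
  4 (successors {5, 6, 7}): φ is true.
  5 (successors {1, 2, 4, 5, 6}): φ is true.
  6 (successors {1, 6}): φ is true.
  7 (successors {0, 7}): φ is true.
For instance, at 2:
  At 2: Dia ((Dia s and q) -> Box s) requires (Dia s and q) -> Box s at some successor in {1, 6}.
    (Dia s and q) -> Box s holds at 1, so Dia ((Dia s and q) -> Box s) is true at 2.
      At 1: Dia s and q is true, Box s is true, so (Dia s and q) -> Box s is true.
Satisfying worlds: {1, 2, 3, 4, 5, 6, 7}

1, 2, 3, 4, 5, 6, 7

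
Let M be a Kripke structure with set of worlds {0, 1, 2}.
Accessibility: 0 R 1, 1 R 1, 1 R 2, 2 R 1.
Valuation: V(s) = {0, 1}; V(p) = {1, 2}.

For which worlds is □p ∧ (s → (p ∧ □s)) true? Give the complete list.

2

Recall that □ψ holds at a world iff ψ holds at every accessible world, and ◇ψ holds iff ψ holds at some accessible world.
Let φ = □p ∧ (s → (p ∧ □s)). Evaluate φ at each world:
  0 (successors {1}): φ is false.
  1 (successors {1, 2}): φ is false.
  2 (successors {1}): φ is true.
For instance, at 2:
  At 2: □p is true, s → (p ∧ □s) is true, so □p ∧ (s → (p ∧ □s)) is true.
    At 2: □p requires p at every successor {1}.
      At 1: p is true.
    So □p is true at 2.
    At 2: s is false, p ∧ □s is true, so s → (p ∧ □s) is true.
      At 2: p is true, □s is true, so p ∧ □s is true.
Satisfying worlds: {2}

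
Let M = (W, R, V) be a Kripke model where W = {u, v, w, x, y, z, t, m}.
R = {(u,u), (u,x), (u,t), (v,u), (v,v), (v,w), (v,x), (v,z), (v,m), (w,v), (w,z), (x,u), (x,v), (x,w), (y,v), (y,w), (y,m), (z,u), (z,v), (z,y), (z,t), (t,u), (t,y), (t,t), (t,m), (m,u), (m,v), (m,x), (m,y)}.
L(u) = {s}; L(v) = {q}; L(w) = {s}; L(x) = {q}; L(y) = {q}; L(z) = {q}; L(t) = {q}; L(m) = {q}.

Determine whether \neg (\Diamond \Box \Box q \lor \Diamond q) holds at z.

No

At z: \Diamond \Box \Box q \lor \Diamond q is true, so \neg (\Diamond \Box \Box q \lor \Diamond q) is false.
  At z: \Diamond \Box \Box q is false, \Diamond q is true, so \Diamond \Box \Box q \lor \Diamond q is true.
    At z: \Diamond \Box \Box q requires \Box \Box q at some successor in {u, v, y, t}.
      At u: \Box \Box q is false.
      At v: \Box \Box q is false.
      At y: \Box \Box q is false.
      At t: \Box \Box q is false.
    So \Diamond \Box \Box q is false at z.
    At z: \Diamond q requires q at some successor in {u, v, y, t}.
      q holds at v, so \Diamond q is true at z.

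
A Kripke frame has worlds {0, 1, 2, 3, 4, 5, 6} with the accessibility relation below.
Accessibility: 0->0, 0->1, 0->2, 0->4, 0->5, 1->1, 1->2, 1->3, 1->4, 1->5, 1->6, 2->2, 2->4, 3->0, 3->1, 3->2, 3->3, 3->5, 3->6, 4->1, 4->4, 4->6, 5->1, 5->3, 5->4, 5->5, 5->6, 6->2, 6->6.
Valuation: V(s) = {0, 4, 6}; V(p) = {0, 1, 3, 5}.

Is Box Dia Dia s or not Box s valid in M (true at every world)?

Recall that Box ψ holds at a world iff ψ holds at every accessible world, and Dia ψ holds iff ψ holds at some accessible world.
Let φ = Box Dia Dia s or not Box s. Evaluate φ at each world:
  0 (successors {0, 1, 2, 4, 5}): φ is true.
  1 (successors {1, 2, 3, 4, 5, 6}): φ is true.
  2 (successors {2, 4}): φ is true.
  3 (successors {0, 1, 2, 3, 5, 6}): φ is true.
  4 (successors {1, 4, 6}): φ is true.
  5 (successors {1, 3, 4, 5, 6}): φ is true.
  6 (successors {2, 6}): φ is true.
For instance, at 2:
  At 2: Box Dia Dia s is true, not Box s is true, so Box Dia Dia s or not Box s is true.
    At 2: Box Dia Dia s requires Dia Dia s at every successor {2, 4}.
      At 2: Dia Dia s is true.
      At 4: Dia Dia s is true.
    So Box Dia Dia s is true at 2.
    At 2: Box s is false, so not Box s is true.
      At 2: Box s requires s at every successor {2, 4}.
        s fails at 2, so Box s is false at 2.

Yes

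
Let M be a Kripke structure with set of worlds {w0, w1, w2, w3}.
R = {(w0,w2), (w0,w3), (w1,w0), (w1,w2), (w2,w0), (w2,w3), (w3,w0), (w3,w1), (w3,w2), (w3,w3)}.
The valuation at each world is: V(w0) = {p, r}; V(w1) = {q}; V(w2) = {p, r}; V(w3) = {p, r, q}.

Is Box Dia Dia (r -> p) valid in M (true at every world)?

Let φ = Box Dia Dia (r -> p). Evaluate φ at each world:
  w0 (successors {w2, w3}): φ is true.
  w1 (successors {w0, w2}): φ is true.
  w2 (successors {w0, w3}): φ is true.
  w3 (successors {w0, w1, w2, w3}): φ is true.
For instance, at w2:
  At w2: Box Dia Dia (r -> p) requires Dia Dia (r -> p) at every successor {w0, w3}.
      At w0: Dia Dia (r -> p) requires Dia (r -> p) at some successor in {w2, w3}.
        Dia (r -> p) holds at w2, so Dia Dia (r -> p) is true at w0.
      At w3: Dia Dia (r -> p) requires Dia (r -> p) at some successor in {w0, w1, w2, w3}.
        Dia (r -> p) holds at w0, so Dia Dia (r -> p) is true at w3.
  So Box Dia Dia (r -> p) is true at w2.

Yes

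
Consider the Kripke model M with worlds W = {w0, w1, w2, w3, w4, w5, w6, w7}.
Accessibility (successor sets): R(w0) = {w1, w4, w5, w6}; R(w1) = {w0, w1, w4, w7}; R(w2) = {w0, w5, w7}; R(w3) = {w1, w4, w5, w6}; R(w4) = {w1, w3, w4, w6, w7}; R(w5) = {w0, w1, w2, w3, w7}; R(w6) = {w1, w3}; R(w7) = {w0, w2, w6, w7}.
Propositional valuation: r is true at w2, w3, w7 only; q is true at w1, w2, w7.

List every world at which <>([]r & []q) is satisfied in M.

none

Let φ = <>([]r & []q). Evaluate φ at each world:
  w0 (successors {w1, w4, w5, w6}): φ is false.
  w1 (successors {w0, w1, w4, w7}): φ is false.
  w2 (successors {w0, w5, w7}): φ is false.
  w3 (successors {w1, w4, w5, w6}): φ is false.
  w4 (successors {w1, w3, w4, w6, w7}): φ is false.
  w5 (successors {w0, w1, w2, w3, w7}): φ is false.
  w6 (successors {w1, w3}): φ is false.
  w7 (successors {w0, w2, w6, w7}): φ is false.
For instance, at w2:
  At w2: <>([]r & []q) requires []r & []q at some successor in {w0, w5, w7}.
    At w0: []r & []q is false.
    At w5: []r & []q is false.
    At w7: []r & []q is false.
  So <>([]r & []q) is false at w2.
Satisfying worlds: none.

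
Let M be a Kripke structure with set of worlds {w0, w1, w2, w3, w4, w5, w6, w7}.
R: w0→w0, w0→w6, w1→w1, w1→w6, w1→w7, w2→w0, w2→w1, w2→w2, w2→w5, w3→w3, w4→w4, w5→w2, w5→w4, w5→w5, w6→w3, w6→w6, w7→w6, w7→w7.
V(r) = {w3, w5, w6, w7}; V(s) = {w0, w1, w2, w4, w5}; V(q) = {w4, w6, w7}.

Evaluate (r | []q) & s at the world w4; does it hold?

Yes

Recall that []ψ holds at a world iff ψ holds at every accessible world, and <>ψ holds iff ψ holds at some accessible world.
At w4: r | []q is true, s is true, so (r | []q) & s is true.
  At w4: r is false, []q is true, so r | []q is true.
    At w4: []q requires q at every successor {w4}.
      At w4: q is true.
    So []q is true at w4.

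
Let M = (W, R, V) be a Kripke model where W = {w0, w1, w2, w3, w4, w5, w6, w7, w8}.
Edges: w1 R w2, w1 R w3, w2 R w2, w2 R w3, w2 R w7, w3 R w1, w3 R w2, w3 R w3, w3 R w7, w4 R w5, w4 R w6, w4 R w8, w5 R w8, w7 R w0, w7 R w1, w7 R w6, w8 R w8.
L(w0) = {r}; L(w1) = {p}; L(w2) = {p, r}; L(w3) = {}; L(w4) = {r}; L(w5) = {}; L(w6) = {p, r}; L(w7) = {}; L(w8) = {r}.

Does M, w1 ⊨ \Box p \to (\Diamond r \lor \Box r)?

Yes

Recall that \Box ψ holds at a world iff ψ holds at every accessible world, and \Diamond ψ holds iff ψ holds at some accessible world.
At w1: \Box p is false, \Diamond r \lor \Box r is true, so \Box p \to (\Diamond r \lor \Box r) is true.
  At w1: \Box p requires p at every successor {w2, w3}.
    p fails at w3, so \Box p is false at w1.
  At w1: \Diamond r is true, \Box r is false, so \Diamond r \lor \Box r is true.
    At w1: \Diamond r requires r at some successor in {w2, w3}.
      r holds at w2, so \Diamond r is true at w1.
    At w1: \Box r requires r at every successor {w2, w3}.
      r fails at w3, so \Box r is false at w1.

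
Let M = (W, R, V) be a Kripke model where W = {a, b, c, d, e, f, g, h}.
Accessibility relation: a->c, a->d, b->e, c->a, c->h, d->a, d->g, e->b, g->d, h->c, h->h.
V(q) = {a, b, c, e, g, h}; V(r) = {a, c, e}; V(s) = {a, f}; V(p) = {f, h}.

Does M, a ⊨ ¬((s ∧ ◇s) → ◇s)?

No

At a: (s ∧ ◇s) → ◇s is true, so ¬((s ∧ ◇s) → ◇s) is false.
  At a: s ∧ ◇s is false, ◇s is false, so (s ∧ ◇s) → ◇s is true.
    At a: s is true, ◇s is false, so s ∧ ◇s is false.
      At a: ◇s requires s at some successor in {c, d}.
        At c: s is false.
        At d: s is false.
      So ◇s is false at a.
    At a: ◇s requires s at some successor in {c, d}.
      At c: s is false.
      At d: s is false.
    So ◇s is false at a.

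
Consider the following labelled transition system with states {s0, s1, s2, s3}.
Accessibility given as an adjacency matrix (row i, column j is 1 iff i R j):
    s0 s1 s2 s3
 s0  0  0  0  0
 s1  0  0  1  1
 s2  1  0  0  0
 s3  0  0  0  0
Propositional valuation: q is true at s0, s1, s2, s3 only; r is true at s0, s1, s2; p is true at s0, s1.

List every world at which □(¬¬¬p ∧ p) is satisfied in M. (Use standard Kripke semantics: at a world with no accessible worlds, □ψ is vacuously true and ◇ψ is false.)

s0, s3

Let φ = □(¬¬¬p ∧ p). Evaluate φ at each world:
  s0 (successors ∅): φ is true.
  s1 (successors {s2, s3}): φ is false.
  s2 (successors {s0}): φ is false.
  s3 (successors ∅): φ is true.
For instance, at s2:
  At s2: □(¬¬¬p ∧ p) requires ¬¬¬p ∧ p at every successor {s0}.
    ¬¬¬p ∧ p fails at s0, so □(¬¬¬p ∧ p) is false at s2.
Satisfying worlds: {s0, s3}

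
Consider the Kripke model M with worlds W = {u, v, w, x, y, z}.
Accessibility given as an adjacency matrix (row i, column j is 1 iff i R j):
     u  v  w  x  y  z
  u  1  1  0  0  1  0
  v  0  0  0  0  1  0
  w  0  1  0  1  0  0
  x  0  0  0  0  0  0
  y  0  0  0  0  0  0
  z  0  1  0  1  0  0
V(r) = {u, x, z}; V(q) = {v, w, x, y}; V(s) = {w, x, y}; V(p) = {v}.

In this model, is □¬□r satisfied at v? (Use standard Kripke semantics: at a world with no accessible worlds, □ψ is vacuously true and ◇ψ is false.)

At v: □¬□r requires ¬□r at every successor {y}.
  ¬□r fails at y, so □¬□r is false at v.
    At y: □r is true, so ¬□r is false.
      At y: no accessible worlds, so □r holds vacuously.

No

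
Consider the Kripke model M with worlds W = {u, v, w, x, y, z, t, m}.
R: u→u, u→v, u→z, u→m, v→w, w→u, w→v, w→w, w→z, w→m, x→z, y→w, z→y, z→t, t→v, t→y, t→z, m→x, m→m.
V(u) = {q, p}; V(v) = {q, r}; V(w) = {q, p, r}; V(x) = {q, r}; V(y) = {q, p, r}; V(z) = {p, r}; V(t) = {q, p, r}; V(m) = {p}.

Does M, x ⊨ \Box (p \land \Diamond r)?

Yes

At x: \Box (p \land \Diamond r) requires p \land \Diamond r at every successor {z}.
    At z: p is true, \Diamond r is true, so p \land \Diamond r is true.
      At z: \Diamond r requires r at some successor in {y, t}.
        r holds at y, so \Diamond r is true at z.
So \Box (p \land \Diamond r) is true at x.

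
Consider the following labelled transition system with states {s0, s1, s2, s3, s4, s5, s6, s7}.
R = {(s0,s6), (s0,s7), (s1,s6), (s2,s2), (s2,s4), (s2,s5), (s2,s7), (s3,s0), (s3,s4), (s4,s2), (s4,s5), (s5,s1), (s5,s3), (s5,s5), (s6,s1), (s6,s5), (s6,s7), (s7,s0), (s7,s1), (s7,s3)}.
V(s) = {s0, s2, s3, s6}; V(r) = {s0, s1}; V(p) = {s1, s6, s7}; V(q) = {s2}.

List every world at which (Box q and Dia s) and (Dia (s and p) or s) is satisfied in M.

none

Let φ = (Box q and Dia s) and (Dia (s and p) or s). Evaluate φ at each world:
  s0 (successors {s6, s7}): φ is false.
  s1 (successors {s6}): φ is false.
  s2 (successors {s2, s4, s5, s7}): φ is false.
  s3 (successors {s0, s4}): φ is false.
  s4 (successors {s2, s5}): φ is false.
  s5 (successors {s1, s3, s5}): φ is false.
  s6 (successors {s1, s5, s7}): φ is false.
  s7 (successors {s0, s1, s3}): φ is false.
For instance, at s1:
  At s1: Box q and Dia s is false, Dia (s and p) or s is true, so (Box q and Dia s) and (Dia (s and p) or s) is false.
    At s1: Box q is false, Dia s is true, so Box q and Dia s is false.
      At s1: Box q requires q at every successor {s6}.
        q fails at s6, so Box q is false at s1.
      At s1: Dia s requires s at some successor in {s6}.
        s holds at s6, so Dia s is true at s1.
    At s1: Dia (s and p) is true, s is false, so Dia (s and p) or s is true.
      At s1: Dia (s and p) requires s and p at some successor in {s6}.
        s and p holds at s6, so Dia (s and p) is true at s1.
Satisfying worlds: none.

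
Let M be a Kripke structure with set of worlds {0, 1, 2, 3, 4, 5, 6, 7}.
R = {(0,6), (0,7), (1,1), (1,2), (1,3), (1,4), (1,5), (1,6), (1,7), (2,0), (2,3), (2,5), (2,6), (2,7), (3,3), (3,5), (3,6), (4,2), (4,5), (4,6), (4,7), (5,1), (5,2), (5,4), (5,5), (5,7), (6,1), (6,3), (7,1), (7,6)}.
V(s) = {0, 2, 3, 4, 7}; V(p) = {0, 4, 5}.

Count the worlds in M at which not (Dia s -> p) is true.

Let φ = not (Dia s -> p). Evaluate φ at each world:
  0 (successors {6, 7}): φ is false.
  1 (successors {1, 2, 3, 4, 5, 6, 7}): φ is true.
  2 (successors {0, 3, 5, 6, 7}): φ is true.
  3 (successors {3, 5, 6}): φ is true.
  4 (successors {2, 5, 6, 7}): φ is false.
  5 (successors {1, 2, 4, 5, 7}): φ is false.
  6 (successors {1, 3}): φ is true.
  7 (successors {1, 6}): φ is false.
For instance, at 5:
  At 5: Dia s -> p is true, so not (Dia s -> p) is false.
    At 5: Dia s is true, p is true, so Dia s -> p is true.
      At 5: Dia s requires s at some successor in {1, 2, 4, 5, 7}.
        s holds at 2, so Dia s is true at 5.
Satisfying worlds: {1, 2, 3, 6}

4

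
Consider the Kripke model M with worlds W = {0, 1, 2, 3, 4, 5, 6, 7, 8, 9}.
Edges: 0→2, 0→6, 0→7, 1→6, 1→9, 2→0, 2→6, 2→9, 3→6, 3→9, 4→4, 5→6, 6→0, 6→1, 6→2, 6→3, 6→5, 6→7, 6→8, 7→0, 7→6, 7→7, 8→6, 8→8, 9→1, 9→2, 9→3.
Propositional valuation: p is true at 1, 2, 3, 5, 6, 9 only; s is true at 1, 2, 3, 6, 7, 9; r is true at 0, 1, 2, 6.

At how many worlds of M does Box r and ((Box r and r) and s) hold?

0

Let φ = Box r and ((Box r and r) and s). Evaluate φ at each world:
  0 (successors {2, 6, 7}): φ is false.
  1 (successors {6, 9}): φ is false.
  2 (successors {0, 6, 9}): φ is false.
  3 (successors {6, 9}): φ is false.
  4 (successors {4}): φ is false.
  5 (successors {6}): φ is false.
  6 (successors {0, 1, 2, 3, 5, 7, 8}): φ is false.
  7 (successors {0, 6, 7}): φ is false.
  8 (successors {6, 8}): φ is false.
  9 (successors {1, 2, 3}): φ is false.
For instance, at 8:
  At 8: Box r is false, (Box r and r) and s is false, so Box r and ((Box r and r) and s) is false.
    At 8: Box r requires r at every successor {6, 8}.
      r fails at 8, so Box r is false at 8.
    At 8: Box r and r is false, s is false, so (Box r and r) and s is false.
      At 8: Box r is false, r is false, so Box r and r is false.
Satisfying worlds: none.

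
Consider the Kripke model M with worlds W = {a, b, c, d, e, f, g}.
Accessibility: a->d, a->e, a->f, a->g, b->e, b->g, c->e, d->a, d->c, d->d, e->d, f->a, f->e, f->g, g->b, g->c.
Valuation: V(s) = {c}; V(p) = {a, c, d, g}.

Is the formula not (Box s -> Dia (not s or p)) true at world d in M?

No

At d: Box s -> Dia (not s or p) is true, so not (Box s -> Dia (not s or p)) is false.
  At d: Box s is false, Dia (not s or p) is true, so Box s -> Dia (not s or p) is true.
    At d: Box s requires s at every successor {a, c, d}.
      s fails at a, so Box s is false at d.
    At d: Dia (not s or p) requires not s or p at some successor in {a, c, d}.
      not s or p holds at a, so Dia (not s or p) is true at d.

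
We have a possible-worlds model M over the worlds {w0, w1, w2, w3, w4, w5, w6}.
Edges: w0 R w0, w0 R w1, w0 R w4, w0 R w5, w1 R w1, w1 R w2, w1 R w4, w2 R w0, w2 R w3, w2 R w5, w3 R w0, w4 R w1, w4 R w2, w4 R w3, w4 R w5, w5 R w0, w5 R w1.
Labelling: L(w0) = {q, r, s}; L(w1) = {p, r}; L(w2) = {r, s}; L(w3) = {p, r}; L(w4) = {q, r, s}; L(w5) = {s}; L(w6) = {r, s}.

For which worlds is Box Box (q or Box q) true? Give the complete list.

w6

Let φ = Box Box (q or Box q). Evaluate φ at each world:
  w0 (successors {w0, w1, w4, w5}): φ is false.
  w1 (successors {w1, w2, w4}): φ is false.
  w2 (successors {w0, w3, w5}): φ is false.
  w3 (successors {w0}): φ is false.
  w4 (successors {w1, w2, w3, w5}): φ is false.
  w5 (successors {w0, w1}): φ is false.
  w6 (successors ∅): φ is true.
For instance, at w0:
  At w0: Box Box (q or Box q) requires Box (q or Box q) at every successor {w0, w1, w4, w5}.
    Box (q or Box q) fails at w0, so Box Box (q or Box q) is false at w0.
      At w0: Box (q or Box q) requires q or Box q at every successor {w0, w1, w4, w5}.
        q or Box q fails at w1, so Box (q or Box q) is false at w0.
Satisfying worlds: {w6}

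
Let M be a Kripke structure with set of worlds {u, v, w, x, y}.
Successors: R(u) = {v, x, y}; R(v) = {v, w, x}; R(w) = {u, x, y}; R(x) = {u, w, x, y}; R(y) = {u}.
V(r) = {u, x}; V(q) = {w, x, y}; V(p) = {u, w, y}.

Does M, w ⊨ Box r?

No

At w: Box r requires r at every successor {u, x, y}.
  r fails at y, so Box r is false at w.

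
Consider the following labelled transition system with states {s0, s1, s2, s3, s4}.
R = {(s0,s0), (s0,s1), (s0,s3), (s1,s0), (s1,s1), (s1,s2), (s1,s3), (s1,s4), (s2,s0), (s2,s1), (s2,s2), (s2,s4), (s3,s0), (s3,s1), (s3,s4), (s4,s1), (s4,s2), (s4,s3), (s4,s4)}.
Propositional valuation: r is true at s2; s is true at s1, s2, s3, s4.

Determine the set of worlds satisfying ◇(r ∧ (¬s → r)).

Recall that ◇ψ holds at a world iff ψ holds at some accessible world.
Let φ = ◇(r ∧ (¬s → r)). Evaluate φ at each world:
  s0 (successors {s0, s1, s3}): φ is false.
  s1 (successors {s0, s1, s2, s3, s4}): φ is true.
  s2 (successors {s0, s1, s2, s4}): φ is true.
  s3 (successors {s0, s1, s4}): φ is false.
  s4 (successors {s1, s2, s3, s4}): φ is true.
For instance, at s1:
  At s1: ◇(r ∧ (¬s → r)) requires r ∧ (¬s → r) at some successor in {s0, s1, s2, s3, s4}.
    r ∧ (¬s → r) holds at s2, so ◇(r ∧ (¬s → r)) is true at s1.
Satisfying worlds: {s1, s2, s4}

s1, s2, s4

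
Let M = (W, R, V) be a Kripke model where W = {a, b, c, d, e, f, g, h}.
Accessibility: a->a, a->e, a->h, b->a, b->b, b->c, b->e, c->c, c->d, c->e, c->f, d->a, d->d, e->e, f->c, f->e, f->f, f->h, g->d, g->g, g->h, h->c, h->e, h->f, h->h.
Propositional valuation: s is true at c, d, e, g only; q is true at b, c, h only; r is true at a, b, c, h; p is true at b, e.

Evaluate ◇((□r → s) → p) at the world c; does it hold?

Yes

Recall that □ψ holds at a world iff ψ holds at every accessible world, and ◇ψ holds iff ψ holds at some accessible world.
At c: ◇((□r → s) → p) requires (□r → s) → p at some successor in {c, d, e, f}.
  (□r → s) → p holds at e, so ◇((□r → s) → p) is true at c.
    At e: □r → s is true, p is true, so (□r → s) → p is true.
      At e: □r is false, s is true, so □r → s is true.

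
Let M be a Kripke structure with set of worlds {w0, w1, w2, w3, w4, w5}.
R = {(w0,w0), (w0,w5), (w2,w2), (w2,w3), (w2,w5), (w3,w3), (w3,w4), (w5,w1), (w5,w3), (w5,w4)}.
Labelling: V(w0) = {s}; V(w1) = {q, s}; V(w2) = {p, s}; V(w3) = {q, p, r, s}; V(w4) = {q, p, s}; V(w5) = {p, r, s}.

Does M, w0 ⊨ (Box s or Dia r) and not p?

Yes

Recall that Box ψ holds at a world iff ψ holds at every accessible world, and Dia ψ holds iff ψ holds at some accessible world.
At w0: Box s or Dia r is true, not p is true, so (Box s or Dia r) and not p is true.
  At w0: Box s is true, Dia r is true, so Box s or Dia r is true.
    At w0: Box s requires s at every successor {w0, w5}.
      At w0: s is true.
      At w5: s is true.
    So Box s is true at w0.
    At w0: Dia r requires r at some successor in {w0, w5}.
      r holds at w5, so Dia r is true at w0.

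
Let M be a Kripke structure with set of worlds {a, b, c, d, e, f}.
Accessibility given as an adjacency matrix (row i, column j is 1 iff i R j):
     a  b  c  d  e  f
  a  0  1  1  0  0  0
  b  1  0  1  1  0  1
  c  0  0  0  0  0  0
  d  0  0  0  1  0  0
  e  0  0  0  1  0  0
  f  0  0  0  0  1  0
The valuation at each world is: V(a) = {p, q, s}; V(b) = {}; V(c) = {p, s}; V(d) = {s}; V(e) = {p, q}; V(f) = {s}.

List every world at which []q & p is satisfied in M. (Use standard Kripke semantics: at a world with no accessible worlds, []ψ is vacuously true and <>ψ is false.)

c

Let φ = []q & p. Evaluate φ at each world:
  a (successors {b, c}): φ is false.
  b (successors {a, c, d, f}): φ is false.
  c (successors ∅): φ is true.
  d (successors {d}): φ is false.
  e (successors {d}): φ is false.
  f (successors {e}): φ is false.
For instance, at d:
  At d: []q is false, p is false, so []q & p is false.
    At d: []q requires q at every successor {d}.
      q fails at d, so []q is false at d.
Satisfying worlds: {c}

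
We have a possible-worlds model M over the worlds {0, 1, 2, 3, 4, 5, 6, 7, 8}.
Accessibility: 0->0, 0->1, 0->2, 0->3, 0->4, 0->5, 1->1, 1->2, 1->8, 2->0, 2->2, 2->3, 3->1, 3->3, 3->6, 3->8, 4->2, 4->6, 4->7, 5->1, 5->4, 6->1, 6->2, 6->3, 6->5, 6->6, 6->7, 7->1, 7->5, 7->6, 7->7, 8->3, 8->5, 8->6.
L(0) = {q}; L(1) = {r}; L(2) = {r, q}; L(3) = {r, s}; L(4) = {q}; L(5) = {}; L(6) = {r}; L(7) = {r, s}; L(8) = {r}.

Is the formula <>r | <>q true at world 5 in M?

At 5: <>r is true, <>q is true, so <>r | <>q is true.
  At 5: <>r requires r at some successor in {1, 4}.
    r holds at 1, so <>r is true at 5.
  At 5: <>q requires q at some successor in {1, 4}.
    q holds at 4, so <>q is true at 5.

Yes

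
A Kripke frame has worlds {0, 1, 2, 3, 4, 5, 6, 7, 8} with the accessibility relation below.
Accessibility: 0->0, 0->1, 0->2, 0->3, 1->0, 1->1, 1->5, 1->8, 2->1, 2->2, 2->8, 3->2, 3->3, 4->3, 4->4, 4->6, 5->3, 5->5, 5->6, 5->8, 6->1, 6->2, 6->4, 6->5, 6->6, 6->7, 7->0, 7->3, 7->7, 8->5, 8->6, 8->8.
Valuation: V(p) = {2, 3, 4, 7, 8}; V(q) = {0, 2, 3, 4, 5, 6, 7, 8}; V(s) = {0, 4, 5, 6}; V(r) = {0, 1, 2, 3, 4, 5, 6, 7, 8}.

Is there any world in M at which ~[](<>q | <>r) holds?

No

Let φ = ~[](<>q | <>r). Evaluate φ at each world:
  0 (successors {0, 1, 2, 3}): φ is false.
  1 (successors {0, 1, 5, 8}): φ is false.
  2 (successors {1, 2, 8}): φ is false.
  3 (successors {2, 3}): φ is false.
  4 (successors {3, 4, 6}): φ is false.
  5 (successors {3, 5, 6, 8}): φ is false.
  6 (successors {1, 2, 4, 5, 6, 7}): φ is false.
  7 (successors {0, 3, 7}): φ is false.
  8 (successors {5, 6, 8}): φ is false.
For instance, at 2:
  At 2: [](<>q | <>r) is true, so ~[](<>q | <>r) is false.
    At 2: [](<>q | <>r) requires <>q | <>r at every successor {1, 2, 8}.
      At 1: <>q | <>r is true.
      At 2: <>q | <>r is true.
      At 8: <>q | <>r is true.
    So [](<>q | <>r) is true at 2.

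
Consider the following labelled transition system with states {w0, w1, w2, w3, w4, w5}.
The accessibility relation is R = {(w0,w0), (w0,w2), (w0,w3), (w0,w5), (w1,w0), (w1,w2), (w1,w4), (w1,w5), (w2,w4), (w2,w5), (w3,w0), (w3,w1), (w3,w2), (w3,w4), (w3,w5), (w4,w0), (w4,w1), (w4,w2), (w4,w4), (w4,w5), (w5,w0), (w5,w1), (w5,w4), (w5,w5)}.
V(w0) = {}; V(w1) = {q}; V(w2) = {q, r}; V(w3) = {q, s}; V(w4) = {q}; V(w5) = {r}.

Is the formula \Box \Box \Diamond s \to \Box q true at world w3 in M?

Yes

At w3: \Box \Box \Diamond s is false, \Box q is false, so \Box \Box \Diamond s \to \Box q is true.
  At w3: \Box \Box \Diamond s requires \Box \Diamond s at every successor {w0, w1, w2, w4, w5}.
    \Box \Diamond s fails at w0, so \Box \Box \Diamond s is false at w3.
      At w0: \Box \Diamond s requires \Diamond s at every successor {w0, w2, w3, w5}.
        \Diamond s fails at w2, so \Box \Diamond s is false at w0.
  At w3: \Box q requires q at every successor {w0, w1, w2, w4, w5}.
    q fails at w0, so \Box q is false at w3.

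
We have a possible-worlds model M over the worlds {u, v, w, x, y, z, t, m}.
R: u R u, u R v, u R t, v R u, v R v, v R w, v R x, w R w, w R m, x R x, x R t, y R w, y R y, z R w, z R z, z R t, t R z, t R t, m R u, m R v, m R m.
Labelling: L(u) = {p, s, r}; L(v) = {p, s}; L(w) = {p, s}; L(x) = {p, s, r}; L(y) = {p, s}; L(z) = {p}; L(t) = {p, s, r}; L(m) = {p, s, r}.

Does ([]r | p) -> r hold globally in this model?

No

Let φ = ([]r | p) -> r. Evaluate φ at each world:
  u (successors {u, v, t}): φ is true.
  v (successors {u, v, w, x}): φ is false.
  w (successors {w, m}): φ is false.
  x (successors {x, t}): φ is true.
  y (successors {w, y}): φ is false.
  z (successors {w, z, t}): φ is false.
  t (successors {z, t}): φ is true.
  m (successors {u, v, m}): φ is true.
Detail at v (counterexample):
  At v: []r | p is true, r is false, so ([]r | p) -> r is false.
    At v: []r is false, p is true, so []r | p is true.
      At v: []r requires r at every successor {u, v, w, x}.
        r fails at v, so []r is false at v.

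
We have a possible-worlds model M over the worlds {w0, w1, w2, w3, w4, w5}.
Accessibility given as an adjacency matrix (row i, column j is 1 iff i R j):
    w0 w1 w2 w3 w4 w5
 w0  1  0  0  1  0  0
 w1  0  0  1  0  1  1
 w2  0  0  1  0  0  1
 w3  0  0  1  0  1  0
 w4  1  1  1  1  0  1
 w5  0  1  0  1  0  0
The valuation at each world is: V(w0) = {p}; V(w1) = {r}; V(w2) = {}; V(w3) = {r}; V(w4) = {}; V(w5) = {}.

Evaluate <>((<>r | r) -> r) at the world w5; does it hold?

Yes

At w5: <>((<>r | r) -> r) requires (<>r | r) -> r at some successor in {w1, w3}.
  (<>r | r) -> r holds at w1, so <>((<>r | r) -> r) is true at w5.
    At w1: <>r | r is true, r is true, so (<>r | r) -> r is true.
      At w1: <>r is false, r is true, so <>r | r is true.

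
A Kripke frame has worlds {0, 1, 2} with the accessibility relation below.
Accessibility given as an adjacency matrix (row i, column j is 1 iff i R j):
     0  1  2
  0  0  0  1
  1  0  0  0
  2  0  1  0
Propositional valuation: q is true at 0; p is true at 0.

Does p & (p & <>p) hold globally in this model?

No

Let φ = p & (p & <>p). Evaluate φ at each world:
  0 (successors {2}): φ is false.
  1 (successors ∅): φ is false.
  2 (successors {1}): φ is false.
Detail at 0 (counterexample):
  At 0: p is true, p & <>p is false, so p & (p & <>p) is false.
    At 0: p is true, <>p is false, so p & <>p is false.
      At 0: <>p requires p at some successor in {2}.
        At 2: p is false.
      So <>p is false at 0.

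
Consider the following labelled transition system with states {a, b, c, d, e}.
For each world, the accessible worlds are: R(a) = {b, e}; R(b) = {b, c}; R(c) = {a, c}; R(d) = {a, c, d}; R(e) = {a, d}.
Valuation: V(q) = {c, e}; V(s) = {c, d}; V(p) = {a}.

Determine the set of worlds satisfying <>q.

a, b, c, d

Recall that <>ψ holds at a world iff ψ holds at some accessible world.
Let φ = <>q. Evaluate φ at each world:
  a (successors {b, e}): φ is true.
  b (successors {b, c}): φ is true.
  c (successors {a, c}): φ is true.
  d (successors {a, c, d}): φ is true.
  e (successors {a, d}): φ is false.
For instance, at b:
  At b: <>q requires q at some successor in {b, c}.
    q holds at c, so <>q is true at b.
Satisfying worlds: {a, b, c, d}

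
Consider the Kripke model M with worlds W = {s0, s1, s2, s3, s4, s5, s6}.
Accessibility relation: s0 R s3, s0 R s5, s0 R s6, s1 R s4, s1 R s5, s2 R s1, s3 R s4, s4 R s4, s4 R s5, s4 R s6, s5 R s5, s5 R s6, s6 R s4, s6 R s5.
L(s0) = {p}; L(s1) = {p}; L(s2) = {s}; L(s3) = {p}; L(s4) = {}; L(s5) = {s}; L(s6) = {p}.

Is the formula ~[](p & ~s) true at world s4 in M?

Yes

At s4: [](p & ~s) is false, so ~[](p & ~s) is true.
  At s4: [](p & ~s) requires p & ~s at every successor {s4, s5, s6}.
    p & ~s fails at s4, so [](p & ~s) is false at s4.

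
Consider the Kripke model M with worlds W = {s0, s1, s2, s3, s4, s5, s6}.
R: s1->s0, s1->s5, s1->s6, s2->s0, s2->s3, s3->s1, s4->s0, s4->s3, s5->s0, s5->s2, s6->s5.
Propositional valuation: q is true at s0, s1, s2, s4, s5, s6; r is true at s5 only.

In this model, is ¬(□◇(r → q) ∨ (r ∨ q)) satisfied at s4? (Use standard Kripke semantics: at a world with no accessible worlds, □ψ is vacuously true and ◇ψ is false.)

No

At s4: □◇(r → q) ∨ (r ∨ q) is true, so ¬(□◇(r → q) ∨ (r ∨ q)) is false.
  At s4: □◇(r → q) is false, r ∨ q is true, so □◇(r → q) ∨ (r ∨ q) is true.
    At s4: □◇(r → q) requires ◇(r → q) at every successor {s0, s3}.
      ◇(r → q) fails at s0, so □◇(r → q) is false at s4.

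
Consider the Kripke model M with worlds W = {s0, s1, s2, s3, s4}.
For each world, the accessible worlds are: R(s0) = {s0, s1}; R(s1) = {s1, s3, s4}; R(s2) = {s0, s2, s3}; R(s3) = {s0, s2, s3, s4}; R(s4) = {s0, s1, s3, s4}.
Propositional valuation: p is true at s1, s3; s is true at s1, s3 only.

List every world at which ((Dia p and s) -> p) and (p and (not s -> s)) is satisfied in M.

s1, s3

Let φ = ((Dia p and s) -> p) and (p and (not s -> s)). Evaluate φ at each world:
  s0 (successors {s0, s1}): φ is false.
  s1 (successors {s1, s3, s4}): φ is true.
  s2 (successors {s0, s2, s3}): φ is false.
  s3 (successors {s0, s2, s3, s4}): φ is true.
  s4 (successors {s0, s1, s3, s4}): φ is false.
For instance, at s2:
  At s2: (Dia p and s) -> p is true, p and (not s -> s) is false, so ((Dia p and s) -> p) and (p and (not s -> s)) is false.
    At s2: Dia p and s is false, p is false, so (Dia p and s) -> p is true.
      At s2: Dia p is true, s is false, so Dia p and s is false.
Satisfying worlds: {s1, s3}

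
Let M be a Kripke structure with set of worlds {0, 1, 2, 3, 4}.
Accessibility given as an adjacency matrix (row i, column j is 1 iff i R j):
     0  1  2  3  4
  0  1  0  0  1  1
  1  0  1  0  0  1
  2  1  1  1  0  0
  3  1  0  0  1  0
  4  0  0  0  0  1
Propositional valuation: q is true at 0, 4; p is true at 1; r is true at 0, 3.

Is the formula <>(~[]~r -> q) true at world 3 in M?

Yes

Recall that []ψ holds at a world iff ψ holds at every accessible world, and <>ψ holds iff ψ holds at some accessible world.
At 3: <>(~[]~r -> q) requires ~[]~r -> q at some successor in {0, 3}.
  ~[]~r -> q holds at 0, so <>(~[]~r -> q) is true at 3.
    At 0: ~[]~r is true, q is true, so ~[]~r -> q is true.
      At 0: []~r is false, so ~[]~r is true.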